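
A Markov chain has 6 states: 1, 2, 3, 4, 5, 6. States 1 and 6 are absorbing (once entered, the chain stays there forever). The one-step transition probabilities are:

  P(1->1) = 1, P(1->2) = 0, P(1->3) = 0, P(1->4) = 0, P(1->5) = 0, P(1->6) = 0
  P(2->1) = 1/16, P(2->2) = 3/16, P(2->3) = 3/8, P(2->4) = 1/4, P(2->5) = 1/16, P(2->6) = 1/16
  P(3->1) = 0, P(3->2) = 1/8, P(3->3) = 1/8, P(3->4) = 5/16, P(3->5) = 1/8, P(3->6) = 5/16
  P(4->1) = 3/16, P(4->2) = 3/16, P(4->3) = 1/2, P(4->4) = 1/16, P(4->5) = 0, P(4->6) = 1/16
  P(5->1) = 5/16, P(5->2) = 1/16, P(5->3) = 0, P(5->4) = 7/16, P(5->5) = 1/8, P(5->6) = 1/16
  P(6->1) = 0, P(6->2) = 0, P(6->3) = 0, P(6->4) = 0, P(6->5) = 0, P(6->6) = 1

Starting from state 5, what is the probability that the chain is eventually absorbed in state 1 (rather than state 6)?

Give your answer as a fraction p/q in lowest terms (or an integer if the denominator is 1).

Answer: 1618/2673

Derivation:
Let a_i = P(absorbed in 1 | start in state i).
Boundary conditions: a_1 = 1, a_6 = 0.
For each transient state i, a_i = sum_j P(i->j) * a_j:
  a_2 = 1/16*a_1 + 3/16*a_2 + 3/8*a_3 + 1/4*a_4 + 1/16*a_5 + 1/16*a_6
  a_3 = 0*a_1 + 1/8*a_2 + 1/8*a_3 + 5/16*a_4 + 1/8*a_5 + 5/16*a_6
  a_4 = 3/16*a_1 + 3/16*a_2 + 1/2*a_3 + 1/16*a_4 + 0*a_5 + 1/16*a_6
  a_5 = 5/16*a_1 + 1/16*a_2 + 0*a_3 + 7/16*a_4 + 1/8*a_5 + 1/16*a_6

Substituting a_1 = 1 and a_6 = 0, rearrange to (I - Q) a = r where r[i] = P(i -> 1):
  [13/16, -3/8, -1/4, -1/16] . (a_2, a_3, a_4, a_5) = 1/16
  [-1/8, 7/8, -5/16, -1/8] . (a_2, a_3, a_4, a_5) = 0
  [-3/16, -1/2, 15/16, 0] . (a_2, a_3, a_4, a_5) = 3/16
  [-1/16, 0, -7/16, 7/8] . (a_2, a_3, a_4, a_5) = 5/16

Solving yields:
  a_2 = 118/297
  a_3 = 535/1782
  a_4 = 1175/2673
  a_5 = 1618/2673

Starting state is 5, so the absorption probability is a_5 = 1618/2673.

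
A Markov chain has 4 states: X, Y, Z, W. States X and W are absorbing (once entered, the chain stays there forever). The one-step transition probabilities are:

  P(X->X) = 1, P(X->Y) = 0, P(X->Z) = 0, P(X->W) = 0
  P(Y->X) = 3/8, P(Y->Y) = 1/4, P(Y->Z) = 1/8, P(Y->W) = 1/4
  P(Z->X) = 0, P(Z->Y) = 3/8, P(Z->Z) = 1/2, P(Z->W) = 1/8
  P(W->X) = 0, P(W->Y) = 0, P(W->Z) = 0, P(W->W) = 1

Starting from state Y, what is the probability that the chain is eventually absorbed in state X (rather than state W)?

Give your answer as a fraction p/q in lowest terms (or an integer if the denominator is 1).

Answer: 4/7

Derivation:
Let a_i = P(absorbed in X | start in state i).
Boundary conditions: a_X = 1, a_W = 0.
For each transient state i, a_i = sum_j P(i->j) * a_j:
  a_Y = 3/8*a_X + 1/4*a_Y + 1/8*a_Z + 1/4*a_W
  a_Z = 0*a_X + 3/8*a_Y + 1/2*a_Z + 1/8*a_W

Substituting a_X = 1 and a_W = 0, rearrange to (I - Q) a = r where r[i] = P(i -> X):
  [3/4, -1/8] . (a_Y, a_Z) = 3/8
  [-3/8, 1/2] . (a_Y, a_Z) = 0

Solving yields:
  a_Y = 4/7
  a_Z = 3/7

Starting state is Y, so the absorption probability is a_Y = 4/7.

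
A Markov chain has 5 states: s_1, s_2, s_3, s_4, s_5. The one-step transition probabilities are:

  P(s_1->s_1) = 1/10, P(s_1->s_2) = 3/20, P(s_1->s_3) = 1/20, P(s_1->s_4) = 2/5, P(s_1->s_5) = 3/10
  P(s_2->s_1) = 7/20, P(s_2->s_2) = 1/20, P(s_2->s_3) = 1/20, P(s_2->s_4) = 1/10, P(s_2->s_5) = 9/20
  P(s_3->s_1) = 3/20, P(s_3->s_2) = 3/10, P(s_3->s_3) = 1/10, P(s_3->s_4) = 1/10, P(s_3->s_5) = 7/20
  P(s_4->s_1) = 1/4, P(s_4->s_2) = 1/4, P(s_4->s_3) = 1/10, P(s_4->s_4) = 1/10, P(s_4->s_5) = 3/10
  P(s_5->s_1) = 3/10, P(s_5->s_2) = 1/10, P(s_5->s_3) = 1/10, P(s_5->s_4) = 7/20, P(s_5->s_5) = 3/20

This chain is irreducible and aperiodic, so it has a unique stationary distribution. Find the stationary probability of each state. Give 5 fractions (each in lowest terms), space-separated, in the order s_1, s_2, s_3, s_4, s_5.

The stationary distribution satisfies pi = pi * P, i.e.:
  pi_s_1 = 1/10*pi_s_1 + 7/20*pi_s_2 + 3/20*pi_s_3 + 1/4*pi_s_4 + 3/10*pi_s_5
  pi_s_2 = 3/20*pi_s_1 + 1/20*pi_s_2 + 3/10*pi_s_3 + 1/4*pi_s_4 + 1/10*pi_s_5
  pi_s_3 = 1/20*pi_s_1 + 1/20*pi_s_2 + 1/10*pi_s_3 + 1/10*pi_s_4 + 1/10*pi_s_5
  pi_s_4 = 2/5*pi_s_1 + 1/10*pi_s_2 + 1/10*pi_s_3 + 1/10*pi_s_4 + 7/20*pi_s_5
  pi_s_5 = 3/10*pi_s_1 + 9/20*pi_s_2 + 7/20*pi_s_3 + 3/10*pi_s_4 + 3/20*pi_s_5
with normalization: pi_s_1 + pi_s_2 + pi_s_3 + pi_s_4 + pi_s_5 = 1.

Using the first 4 balance equations plus normalization, the linear system A*pi = b is:
  [-9/10, 7/20, 3/20, 1/4, 3/10] . pi = 0
  [3/20, -19/20, 3/10, 1/4, 1/10] . pi = 0
  [1/20, 1/20, -9/10, 1/10, 1/10] . pi = 0
  [2/5, 1/10, 1/10, -9/10, 7/20] . pi = 0
  [1, 1, 1, 1, 1] . pi = 1

Solving yields:
  pi_s_1 = 12269/51903
  pi_s_2 = 8117/51903
  pi_s_3 = 4171/51903
  pi_s_4 = 12566/51903
  pi_s_5 = 14780/51903

Verification (pi * P):
  12269/51903*1/10 + 8117/51903*7/20 + 4171/51903*3/20 + 12566/51903*1/4 + 14780/51903*3/10 = 12269/51903 = pi_s_1  (ok)
  12269/51903*3/20 + 8117/51903*1/20 + 4171/51903*3/10 + 12566/51903*1/4 + 14780/51903*1/10 = 8117/51903 = pi_s_2  (ok)
  12269/51903*1/20 + 8117/51903*1/20 + 4171/51903*1/10 + 12566/51903*1/10 + 14780/51903*1/10 = 4171/51903 = pi_s_3  (ok)
  12269/51903*2/5 + 8117/51903*1/10 + 4171/51903*1/10 + 12566/51903*1/10 + 14780/51903*7/20 = 12566/51903 = pi_s_4  (ok)
  12269/51903*3/10 + 8117/51903*9/20 + 4171/51903*7/20 + 12566/51903*3/10 + 14780/51903*3/20 = 14780/51903 = pi_s_5  (ok)

Answer: 12269/51903 8117/51903 4171/51903 12566/51903 14780/51903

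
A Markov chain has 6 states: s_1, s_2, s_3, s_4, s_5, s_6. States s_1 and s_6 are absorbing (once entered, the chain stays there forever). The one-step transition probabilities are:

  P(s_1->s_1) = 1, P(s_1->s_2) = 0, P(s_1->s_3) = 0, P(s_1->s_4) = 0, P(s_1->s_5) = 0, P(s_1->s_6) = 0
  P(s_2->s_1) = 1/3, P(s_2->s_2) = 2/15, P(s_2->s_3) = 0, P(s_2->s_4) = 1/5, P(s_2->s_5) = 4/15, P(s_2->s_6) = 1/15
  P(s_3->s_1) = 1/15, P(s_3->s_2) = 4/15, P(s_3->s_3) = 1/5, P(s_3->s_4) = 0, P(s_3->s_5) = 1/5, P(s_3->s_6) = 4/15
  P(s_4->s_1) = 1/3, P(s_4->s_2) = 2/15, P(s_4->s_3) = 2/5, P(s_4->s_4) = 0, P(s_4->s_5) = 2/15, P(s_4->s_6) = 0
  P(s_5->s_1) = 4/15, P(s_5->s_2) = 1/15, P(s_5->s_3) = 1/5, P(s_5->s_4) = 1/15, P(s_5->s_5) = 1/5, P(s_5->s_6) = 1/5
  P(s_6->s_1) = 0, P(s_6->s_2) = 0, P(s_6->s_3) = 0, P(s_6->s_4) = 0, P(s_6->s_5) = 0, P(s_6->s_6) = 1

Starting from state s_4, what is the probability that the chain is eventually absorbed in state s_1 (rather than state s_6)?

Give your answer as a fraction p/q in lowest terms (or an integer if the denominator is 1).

Let a_i = P(absorbed in s_1 | start in state i).
Boundary conditions: a_s_1 = 1, a_s_6 = 0.
For each transient state i, a_i = sum_j P(i->j) * a_j:
  a_s_2 = 1/3*a_s_1 + 2/15*a_s_2 + 0*a_s_3 + 1/5*a_s_4 + 4/15*a_s_5 + 1/15*a_s_6
  a_s_3 = 1/15*a_s_1 + 4/15*a_s_2 + 1/5*a_s_3 + 0*a_s_4 + 1/5*a_s_5 + 4/15*a_s_6
  a_s_4 = 1/3*a_s_1 + 2/15*a_s_2 + 2/5*a_s_3 + 0*a_s_4 + 2/15*a_s_5 + 0*a_s_6
  a_s_5 = 4/15*a_s_1 + 1/15*a_s_2 + 1/5*a_s_3 + 1/15*a_s_4 + 1/5*a_s_5 + 1/5*a_s_6

Substituting a_s_1 = 1 and a_s_6 = 0, rearrange to (I - Q) a = r where r[i] = P(i -> s_1):
  [13/15, 0, -1/5, -4/15] . (a_s_2, a_s_3, a_s_4, a_s_5) = 1/3
  [-4/15, 4/5, 0, -1/5] . (a_s_2, a_s_3, a_s_4, a_s_5) = 1/15
  [-2/15, -2/5, 1, -2/15] . (a_s_2, a_s_3, a_s_4, a_s_5) = 1/3
  [-1/15, -1/5, -1/15, 4/5] . (a_s_2, a_s_3, a_s_4, a_s_5) = 4/15

Solving yields:
  a_s_2 = 1778/2475
  a_s_3 = 3449/7425
  a_s_4 = 1709/2475
  a_s_5 = 1403/2475

Starting state is s_4, so the absorption probability is a_s_4 = 1709/2475.

Answer: 1709/2475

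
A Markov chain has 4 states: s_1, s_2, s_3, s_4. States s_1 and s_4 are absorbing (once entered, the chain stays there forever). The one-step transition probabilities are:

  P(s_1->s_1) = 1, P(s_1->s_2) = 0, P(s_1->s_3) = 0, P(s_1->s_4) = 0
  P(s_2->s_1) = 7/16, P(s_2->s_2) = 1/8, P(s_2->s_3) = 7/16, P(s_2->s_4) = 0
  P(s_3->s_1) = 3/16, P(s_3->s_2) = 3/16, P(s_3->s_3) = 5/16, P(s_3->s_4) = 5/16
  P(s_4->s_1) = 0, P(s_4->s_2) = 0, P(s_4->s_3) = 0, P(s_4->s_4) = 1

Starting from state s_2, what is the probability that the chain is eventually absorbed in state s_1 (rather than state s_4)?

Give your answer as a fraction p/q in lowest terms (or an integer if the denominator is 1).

Answer: 14/19

Derivation:
Let a_i = P(absorbed in s_1 | start in state i).
Boundary conditions: a_s_1 = 1, a_s_4 = 0.
For each transient state i, a_i = sum_j P(i->j) * a_j:
  a_s_2 = 7/16*a_s_1 + 1/8*a_s_2 + 7/16*a_s_3 + 0*a_s_4
  a_s_3 = 3/16*a_s_1 + 3/16*a_s_2 + 5/16*a_s_3 + 5/16*a_s_4

Substituting a_s_1 = 1 and a_s_4 = 0, rearrange to (I - Q) a = r where r[i] = P(i -> s_1):
  [7/8, -7/16] . (a_s_2, a_s_3) = 7/16
  [-3/16, 11/16] . (a_s_2, a_s_3) = 3/16

Solving yields:
  a_s_2 = 14/19
  a_s_3 = 9/19

Starting state is s_2, so the absorption probability is a_s_2 = 14/19.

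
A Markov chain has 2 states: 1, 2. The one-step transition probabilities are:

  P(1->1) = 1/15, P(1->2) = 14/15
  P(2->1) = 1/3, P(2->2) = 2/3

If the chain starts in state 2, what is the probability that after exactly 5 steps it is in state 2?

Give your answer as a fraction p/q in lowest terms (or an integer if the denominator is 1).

Computing P^5 by repeated multiplication:
P^1 =
  1: [1/15, 14/15]
  2: [1/3, 2/3]
P^2 =
  1: [71/225, 154/225]
  2: [11/45, 34/45]
P^3 =
  1: [841/3375, 2534/3375]
  2: [181/675, 494/675]
P^4 =
  1: [13511/50625, 37114/50625]
  2: [2651/10125, 7474/10125]
P^5 =
  1: [199081/759375, 560294/759375]
  2: [40021/151875, 111854/151875]

(P^5)[2 -> 2] = 111854/151875

Answer: 111854/151875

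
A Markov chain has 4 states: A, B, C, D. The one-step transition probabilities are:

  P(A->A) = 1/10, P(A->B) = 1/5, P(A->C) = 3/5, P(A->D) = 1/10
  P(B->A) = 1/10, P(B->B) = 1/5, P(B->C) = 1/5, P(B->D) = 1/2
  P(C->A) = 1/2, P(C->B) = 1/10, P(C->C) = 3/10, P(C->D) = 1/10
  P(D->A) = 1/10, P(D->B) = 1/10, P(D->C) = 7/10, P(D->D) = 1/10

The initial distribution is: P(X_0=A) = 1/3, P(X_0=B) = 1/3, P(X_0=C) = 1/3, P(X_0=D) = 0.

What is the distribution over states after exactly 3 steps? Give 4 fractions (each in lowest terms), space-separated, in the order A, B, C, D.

Answer: 209/750 52/375 32/75 39/250

Derivation:
Propagating the distribution step by step (d_{t+1} = d_t * P):
d_0 = (A=1/3, B=1/3, C=1/3, D=0)
  d_1[A] = 1/3*1/10 + 1/3*1/10 + 1/3*1/2 + 0*1/10 = 7/30
  d_1[B] = 1/3*1/5 + 1/3*1/5 + 1/3*1/10 + 0*1/10 = 1/6
  d_1[C] = 1/3*3/5 + 1/3*1/5 + 1/3*3/10 + 0*7/10 = 11/30
  d_1[D] = 1/3*1/10 + 1/3*1/2 + 1/3*1/10 + 0*1/10 = 7/30
d_1 = (A=7/30, B=1/6, C=11/30, D=7/30)
  d_2[A] = 7/30*1/10 + 1/6*1/10 + 11/30*1/2 + 7/30*1/10 = 37/150
  d_2[B] = 7/30*1/5 + 1/6*1/5 + 11/30*1/10 + 7/30*1/10 = 7/50
  d_2[C] = 7/30*3/5 + 1/6*1/5 + 11/30*3/10 + 7/30*7/10 = 67/150
  d_2[D] = 7/30*1/10 + 1/6*1/2 + 11/30*1/10 + 7/30*1/10 = 1/6
d_2 = (A=37/150, B=7/50, C=67/150, D=1/6)
  d_3[A] = 37/150*1/10 + 7/50*1/10 + 67/150*1/2 + 1/6*1/10 = 209/750
  d_3[B] = 37/150*1/5 + 7/50*1/5 + 67/150*1/10 + 1/6*1/10 = 52/375
  d_3[C] = 37/150*3/5 + 7/50*1/5 + 67/150*3/10 + 1/6*7/10 = 32/75
  d_3[D] = 37/150*1/10 + 7/50*1/2 + 67/150*1/10 + 1/6*1/10 = 39/250
d_3 = (A=209/750, B=52/375, C=32/75, D=39/250)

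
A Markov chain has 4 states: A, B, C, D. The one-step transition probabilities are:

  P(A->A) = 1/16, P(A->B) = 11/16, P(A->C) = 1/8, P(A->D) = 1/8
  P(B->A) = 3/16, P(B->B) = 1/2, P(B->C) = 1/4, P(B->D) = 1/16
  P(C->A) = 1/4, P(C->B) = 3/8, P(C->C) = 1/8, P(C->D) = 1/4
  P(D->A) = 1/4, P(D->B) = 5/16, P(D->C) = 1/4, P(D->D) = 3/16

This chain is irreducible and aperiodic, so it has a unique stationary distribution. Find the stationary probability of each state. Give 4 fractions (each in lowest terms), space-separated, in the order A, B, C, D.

Answer: 421/2276 1105/2276 459/2276 291/2276

Derivation:
The stationary distribution satisfies pi = pi * P, i.e.:
  pi_A = 1/16*pi_A + 3/16*pi_B + 1/4*pi_C + 1/4*pi_D
  pi_B = 11/16*pi_A + 1/2*pi_B + 3/8*pi_C + 5/16*pi_D
  pi_C = 1/8*pi_A + 1/4*pi_B + 1/8*pi_C + 1/4*pi_D
  pi_D = 1/8*pi_A + 1/16*pi_B + 1/4*pi_C + 3/16*pi_D
with normalization: pi_A + pi_B + pi_C + pi_D = 1.

Using the first 3 balance equations plus normalization, the linear system A*pi = b is:
  [-15/16, 3/16, 1/4, 1/4] . pi = 0
  [11/16, -1/2, 3/8, 5/16] . pi = 0
  [1/8, 1/4, -7/8, 1/4] . pi = 0
  [1, 1, 1, 1] . pi = 1

Solving yields:
  pi_A = 421/2276
  pi_B = 1105/2276
  pi_C = 459/2276
  pi_D = 291/2276

Verification (pi * P):
  421/2276*1/16 + 1105/2276*3/16 + 459/2276*1/4 + 291/2276*1/4 = 421/2276 = pi_A  (ok)
  421/2276*11/16 + 1105/2276*1/2 + 459/2276*3/8 + 291/2276*5/16 = 1105/2276 = pi_B  (ok)
  421/2276*1/8 + 1105/2276*1/4 + 459/2276*1/8 + 291/2276*1/4 = 459/2276 = pi_C  (ok)
  421/2276*1/8 + 1105/2276*1/16 + 459/2276*1/4 + 291/2276*3/16 = 291/2276 = pi_D  (ok)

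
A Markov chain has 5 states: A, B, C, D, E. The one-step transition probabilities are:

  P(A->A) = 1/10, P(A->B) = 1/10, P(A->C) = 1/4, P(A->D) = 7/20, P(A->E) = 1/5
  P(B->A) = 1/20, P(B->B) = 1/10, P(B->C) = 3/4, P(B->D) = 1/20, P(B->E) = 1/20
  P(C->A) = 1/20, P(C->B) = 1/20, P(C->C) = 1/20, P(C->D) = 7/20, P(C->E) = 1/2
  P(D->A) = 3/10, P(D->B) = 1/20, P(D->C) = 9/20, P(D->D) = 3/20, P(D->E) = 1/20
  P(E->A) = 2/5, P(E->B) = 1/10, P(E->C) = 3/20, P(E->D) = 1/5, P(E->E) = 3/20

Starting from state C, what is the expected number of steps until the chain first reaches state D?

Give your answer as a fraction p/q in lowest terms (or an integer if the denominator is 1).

Answer: 71860/20163

Derivation:
Let h_i = expected steps to first reach D from state i.
Boundary: h_D = 0.
First-step equations for the other states:
  h_A = 1 + 1/10*h_A + 1/10*h_B + 1/4*h_C + 7/20*h_D + 1/5*h_E
  h_B = 1 + 1/20*h_A + 1/10*h_B + 3/4*h_C + 1/20*h_D + 1/20*h_E
  h_C = 1 + 1/20*h_A + 1/20*h_B + 1/20*h_C + 7/20*h_D + 1/2*h_E
  h_E = 1 + 2/5*h_A + 1/10*h_B + 3/20*h_C + 1/5*h_D + 3/20*h_E

Substituting h_D = 0 and rearranging gives the linear system (I - Q) h = 1:
  [9/10, -1/10, -1/4, -1/5] . (h_A, h_B, h_C, h_E) = 1
  [-1/20, 9/10, -3/4, -1/20] . (h_A, h_B, h_C, h_E) = 1
  [-1/20, -1/20, 19/20, -1/2] . (h_A, h_B, h_C, h_E) = 1
  [-2/5, -1/10, -3/20, 17/20] . (h_A, h_B, h_C, h_E) = 1

Solving yields:
  h_A = 70240/20163
  h_B = 8240/1833
  h_C = 71860/20163
  h_E = 80120/20163

Starting state is C, so the expected hitting time is h_C = 71860/20163.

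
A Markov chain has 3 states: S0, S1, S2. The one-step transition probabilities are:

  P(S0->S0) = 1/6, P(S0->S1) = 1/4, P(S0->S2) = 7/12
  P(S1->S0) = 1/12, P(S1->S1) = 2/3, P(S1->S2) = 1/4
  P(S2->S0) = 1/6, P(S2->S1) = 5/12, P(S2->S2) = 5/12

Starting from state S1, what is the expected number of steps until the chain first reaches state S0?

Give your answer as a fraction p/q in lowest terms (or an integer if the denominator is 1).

Answer: 120/13

Derivation:
Let h_i = expected steps to first reach S0 from state i.
Boundary: h_S0 = 0.
First-step equations for the other states:
  h_S1 = 1 + 1/12*h_S0 + 2/3*h_S1 + 1/4*h_S2
  h_S2 = 1 + 1/6*h_S0 + 5/12*h_S1 + 5/12*h_S2

Substituting h_S0 = 0 and rearranging gives the linear system (I - Q) h = 1:
  [1/3, -1/4] . (h_S1, h_S2) = 1
  [-5/12, 7/12] . (h_S1, h_S2) = 1

Solving yields:
  h_S1 = 120/13
  h_S2 = 108/13

Starting state is S1, so the expected hitting time is h_S1 = 120/13.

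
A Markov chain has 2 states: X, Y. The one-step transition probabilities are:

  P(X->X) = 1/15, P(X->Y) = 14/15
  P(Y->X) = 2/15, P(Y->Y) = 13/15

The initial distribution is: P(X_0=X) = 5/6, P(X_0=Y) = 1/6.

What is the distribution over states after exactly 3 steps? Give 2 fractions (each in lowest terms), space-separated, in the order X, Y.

Answer: 2527/20250 17723/20250

Derivation:
Propagating the distribution step by step (d_{t+1} = d_t * P):
d_0 = (X=5/6, Y=1/6)
  d_1[X] = 5/6*1/15 + 1/6*2/15 = 7/90
  d_1[Y] = 5/6*14/15 + 1/6*13/15 = 83/90
d_1 = (X=7/90, Y=83/90)
  d_2[X] = 7/90*1/15 + 83/90*2/15 = 173/1350
  d_2[Y] = 7/90*14/15 + 83/90*13/15 = 1177/1350
d_2 = (X=173/1350, Y=1177/1350)
  d_3[X] = 173/1350*1/15 + 1177/1350*2/15 = 2527/20250
  d_3[Y] = 173/1350*14/15 + 1177/1350*13/15 = 17723/20250
d_3 = (X=2527/20250, Y=17723/20250)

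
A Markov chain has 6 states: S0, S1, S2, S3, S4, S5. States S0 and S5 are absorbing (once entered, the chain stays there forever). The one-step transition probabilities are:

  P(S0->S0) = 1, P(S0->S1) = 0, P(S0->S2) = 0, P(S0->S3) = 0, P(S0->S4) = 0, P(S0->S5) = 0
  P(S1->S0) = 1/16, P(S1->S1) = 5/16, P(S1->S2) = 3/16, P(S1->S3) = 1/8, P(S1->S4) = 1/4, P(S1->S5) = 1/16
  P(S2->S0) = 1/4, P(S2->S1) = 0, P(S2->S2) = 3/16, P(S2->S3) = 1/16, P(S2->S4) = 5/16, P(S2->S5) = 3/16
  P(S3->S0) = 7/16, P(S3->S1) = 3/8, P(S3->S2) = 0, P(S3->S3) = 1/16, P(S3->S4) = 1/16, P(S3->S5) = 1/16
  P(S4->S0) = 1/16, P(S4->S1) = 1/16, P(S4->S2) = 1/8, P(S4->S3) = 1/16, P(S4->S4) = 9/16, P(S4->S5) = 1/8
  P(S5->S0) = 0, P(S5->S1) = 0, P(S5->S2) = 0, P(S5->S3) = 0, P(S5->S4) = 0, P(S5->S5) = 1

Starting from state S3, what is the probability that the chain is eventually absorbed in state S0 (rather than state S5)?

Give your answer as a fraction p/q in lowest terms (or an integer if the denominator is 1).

Let a_i = P(absorbed in S0 | start in state i).
Boundary conditions: a_S0 = 1, a_S5 = 0.
For each transient state i, a_i = sum_j P(i->j) * a_j:
  a_S1 = 1/16*a_S0 + 5/16*a_S1 + 3/16*a_S2 + 1/8*a_S3 + 1/4*a_S4 + 1/16*a_S5
  a_S2 = 1/4*a_S0 + 0*a_S1 + 3/16*a_S2 + 1/16*a_S3 + 5/16*a_S4 + 3/16*a_S5
  a_S3 = 7/16*a_S0 + 3/8*a_S1 + 0*a_S2 + 1/16*a_S3 + 1/16*a_S4 + 1/16*a_S5
  a_S4 = 1/16*a_S0 + 1/16*a_S1 + 1/8*a_S2 + 1/16*a_S3 + 9/16*a_S4 + 1/8*a_S5

Substituting a_S0 = 1 and a_S5 = 0, rearrange to (I - Q) a = r where r[i] = P(i -> S0):
  [11/16, -3/16, -1/8, -1/4] . (a_S1, a_S2, a_S3, a_S4) = 1/16
  [0, 13/16, -1/16, -5/16] . (a_S1, a_S2, a_S3, a_S4) = 1/4
  [-3/8, 0, 15/16, -1/16] . (a_S1, a_S2, a_S3, a_S4) = 7/16
  [-1/16, -1/8, -1/16, 7/16] . (a_S1, a_S2, a_S3, a_S4) = 1/16

Solving yields:
  a_S1 = 2892/5309
  a_S2 = 2905/5309
  a_S3 = 3804/5309
  a_S4 = 2545/5309

Starting state is S3, so the absorption probability is a_S3 = 3804/5309.

Answer: 3804/5309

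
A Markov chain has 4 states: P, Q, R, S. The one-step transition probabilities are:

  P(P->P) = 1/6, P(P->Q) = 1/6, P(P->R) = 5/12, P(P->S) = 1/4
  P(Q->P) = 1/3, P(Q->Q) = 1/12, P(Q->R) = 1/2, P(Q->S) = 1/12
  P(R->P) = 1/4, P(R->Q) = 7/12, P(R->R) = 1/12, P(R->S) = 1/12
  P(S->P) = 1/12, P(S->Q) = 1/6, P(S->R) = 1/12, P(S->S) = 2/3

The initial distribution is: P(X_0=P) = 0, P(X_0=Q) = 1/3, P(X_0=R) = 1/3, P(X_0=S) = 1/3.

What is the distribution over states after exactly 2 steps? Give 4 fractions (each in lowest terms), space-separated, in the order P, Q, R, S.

Propagating the distribution step by step (d_{t+1} = d_t * P):
d_0 = (P=0, Q=1/3, R=1/3, S=1/3)
  d_1[P] = 0*1/6 + 1/3*1/3 + 1/3*1/4 + 1/3*1/12 = 2/9
  d_1[Q] = 0*1/6 + 1/3*1/12 + 1/3*7/12 + 1/3*1/6 = 5/18
  d_1[R] = 0*5/12 + 1/3*1/2 + 1/3*1/12 + 1/3*1/12 = 2/9
  d_1[S] = 0*1/4 + 1/3*1/12 + 1/3*1/12 + 1/3*2/3 = 5/18
d_1 = (P=2/9, Q=5/18, R=2/9, S=5/18)
  d_2[P] = 2/9*1/6 + 5/18*1/3 + 2/9*1/4 + 5/18*1/12 = 5/24
  d_2[Q] = 2/9*1/6 + 5/18*1/12 + 2/9*7/12 + 5/18*1/6 = 17/72
  d_2[R] = 2/9*5/12 + 5/18*1/2 + 2/9*1/12 + 5/18*1/12 = 59/216
  d_2[S] = 2/9*1/4 + 5/18*1/12 + 2/9*1/12 + 5/18*2/3 = 61/216
d_2 = (P=5/24, Q=17/72, R=59/216, S=61/216)

Answer: 5/24 17/72 59/216 61/216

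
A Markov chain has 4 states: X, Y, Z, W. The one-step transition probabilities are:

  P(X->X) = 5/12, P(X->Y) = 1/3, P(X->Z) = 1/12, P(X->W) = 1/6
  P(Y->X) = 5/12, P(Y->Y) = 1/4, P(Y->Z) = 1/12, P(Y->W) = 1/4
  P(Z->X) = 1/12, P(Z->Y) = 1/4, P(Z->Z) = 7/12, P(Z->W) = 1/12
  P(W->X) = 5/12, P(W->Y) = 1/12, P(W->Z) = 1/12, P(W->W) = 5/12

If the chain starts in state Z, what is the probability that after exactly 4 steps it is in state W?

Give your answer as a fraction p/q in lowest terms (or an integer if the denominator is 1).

Computing P^4 by repeated multiplication:
P^1 =
  X: [5/12, 1/3, 1/12, 1/6]
  Y: [5/12, 1/4, 1/12, 1/4]
  Z: [1/12, 1/4, 7/12, 1/12]
  W: [5/12, 1/12, 1/12, 5/12]
P^2 =
  X: [7/18, 37/144, 1/8, 11/48]
  Y: [7/18, 35/144, 1/8, 35/144]
  Z: [2/9, 35/144, 3/8, 23/144]
  W: [7/18, 31/144, 1/8, 13/48]
P^3 =
  X: [3/8, 211/864, 7/48, 203/864]
  Y: [3/8, 209/864, 7/48, 205/864]
  Z: [7/24, 209/864, 13/48, 169/864]
  W: [3/8, 205/864, 7/48, 209/864]
P^4 =
  X: [53/144, 1255/5184, 5/32, 1211/5184]
  Y: [53/144, 1253/5184, 5/32, 1213/5184]
  Z: [47/144, 1253/5184, 7/32, 1105/5184]
  W: [53/144, 1249/5184, 5/32, 1217/5184]

(P^4)[Z -> W] = 1105/5184

Answer: 1105/5184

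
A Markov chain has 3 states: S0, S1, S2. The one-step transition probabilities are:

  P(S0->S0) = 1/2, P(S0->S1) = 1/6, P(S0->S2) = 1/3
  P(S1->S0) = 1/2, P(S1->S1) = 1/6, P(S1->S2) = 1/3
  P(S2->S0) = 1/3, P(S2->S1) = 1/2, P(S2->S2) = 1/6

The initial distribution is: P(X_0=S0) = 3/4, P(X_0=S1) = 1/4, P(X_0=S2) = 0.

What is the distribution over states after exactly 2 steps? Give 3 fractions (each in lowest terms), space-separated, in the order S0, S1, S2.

Answer: 4/9 5/18 5/18

Derivation:
Propagating the distribution step by step (d_{t+1} = d_t * P):
d_0 = (S0=3/4, S1=1/4, S2=0)
  d_1[S0] = 3/4*1/2 + 1/4*1/2 + 0*1/3 = 1/2
  d_1[S1] = 3/4*1/6 + 1/4*1/6 + 0*1/2 = 1/6
  d_1[S2] = 3/4*1/3 + 1/4*1/3 + 0*1/6 = 1/3
d_1 = (S0=1/2, S1=1/6, S2=1/3)
  d_2[S0] = 1/2*1/2 + 1/6*1/2 + 1/3*1/3 = 4/9
  d_2[S1] = 1/2*1/6 + 1/6*1/6 + 1/3*1/2 = 5/18
  d_2[S2] = 1/2*1/3 + 1/6*1/3 + 1/3*1/6 = 5/18
d_2 = (S0=4/9, S1=5/18, S2=5/18)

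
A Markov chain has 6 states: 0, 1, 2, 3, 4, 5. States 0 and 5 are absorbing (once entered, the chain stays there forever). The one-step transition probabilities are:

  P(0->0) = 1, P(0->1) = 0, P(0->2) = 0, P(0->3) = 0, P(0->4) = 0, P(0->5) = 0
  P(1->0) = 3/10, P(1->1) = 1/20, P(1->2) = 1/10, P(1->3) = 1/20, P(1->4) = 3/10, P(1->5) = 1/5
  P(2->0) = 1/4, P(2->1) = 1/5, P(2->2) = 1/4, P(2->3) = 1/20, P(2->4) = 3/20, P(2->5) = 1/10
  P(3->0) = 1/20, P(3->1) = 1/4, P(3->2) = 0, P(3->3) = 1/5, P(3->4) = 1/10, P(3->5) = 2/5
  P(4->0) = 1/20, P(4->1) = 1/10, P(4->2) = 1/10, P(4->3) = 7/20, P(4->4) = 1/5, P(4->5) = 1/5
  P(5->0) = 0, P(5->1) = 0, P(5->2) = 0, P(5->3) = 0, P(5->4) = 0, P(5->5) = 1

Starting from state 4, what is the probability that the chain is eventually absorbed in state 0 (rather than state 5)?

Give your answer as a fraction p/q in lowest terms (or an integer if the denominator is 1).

Answer: 1407/4705

Derivation:
Let a_i = P(absorbed in 0 | start in state i).
Boundary conditions: a_0 = 1, a_5 = 0.
For each transient state i, a_i = sum_j P(i->j) * a_j:
  a_1 = 3/10*a_0 + 1/20*a_1 + 1/10*a_2 + 1/20*a_3 + 3/10*a_4 + 1/5*a_5
  a_2 = 1/4*a_0 + 1/5*a_1 + 1/4*a_2 + 1/20*a_3 + 3/20*a_4 + 1/10*a_5
  a_3 = 1/20*a_0 + 1/4*a_1 + 0*a_2 + 1/5*a_3 + 1/10*a_4 + 2/5*a_5
  a_4 = 1/20*a_0 + 1/10*a_1 + 1/10*a_2 + 7/20*a_3 + 1/5*a_4 + 1/5*a_5

Substituting a_0 = 1 and a_5 = 0, rearrange to (I - Q) a = r where r[i] = P(i -> 0):
  [19/20, -1/10, -1/20, -3/10] . (a_1, a_2, a_3, a_4) = 3/10
  [-1/5, 3/4, -1/20, -3/20] . (a_1, a_2, a_3, a_4) = 1/4
  [-1/4, 0, 4/5, -1/10] . (a_1, a_2, a_3, a_4) = 1/20
  [-1/10, -1/10, -7/20, 4/5] . (a_1, a_2, a_3, a_4) = 1/20

Solving yields:
  a_1 = 1355/2823
  a_2 = 7591/14115
  a_3 = 3527/14115
  a_4 = 1407/4705

Starting state is 4, so the absorption probability is a_4 = 1407/4705.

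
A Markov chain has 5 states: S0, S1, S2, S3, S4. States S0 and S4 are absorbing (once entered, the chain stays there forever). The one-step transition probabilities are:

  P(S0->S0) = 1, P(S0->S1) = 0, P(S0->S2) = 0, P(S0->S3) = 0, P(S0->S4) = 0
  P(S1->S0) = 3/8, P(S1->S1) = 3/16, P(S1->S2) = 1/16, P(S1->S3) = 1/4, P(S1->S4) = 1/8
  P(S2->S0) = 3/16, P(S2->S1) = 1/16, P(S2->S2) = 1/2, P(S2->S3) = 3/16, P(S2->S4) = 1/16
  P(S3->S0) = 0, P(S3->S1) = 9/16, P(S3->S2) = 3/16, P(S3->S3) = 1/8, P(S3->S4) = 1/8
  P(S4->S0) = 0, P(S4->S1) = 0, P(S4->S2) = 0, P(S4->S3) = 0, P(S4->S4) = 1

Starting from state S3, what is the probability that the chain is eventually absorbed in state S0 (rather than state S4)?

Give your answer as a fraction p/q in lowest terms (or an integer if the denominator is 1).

Answer: 297/499

Derivation:
Let a_i = P(absorbed in S0 | start in state i).
Boundary conditions: a_S0 = 1, a_S4 = 0.
For each transient state i, a_i = sum_j P(i->j) * a_j:
  a_S1 = 3/8*a_S0 + 3/16*a_S1 + 1/16*a_S2 + 1/4*a_S3 + 1/8*a_S4
  a_S2 = 3/16*a_S0 + 1/16*a_S1 + 1/2*a_S2 + 3/16*a_S3 + 1/16*a_S4
  a_S3 = 0*a_S0 + 9/16*a_S1 + 3/16*a_S2 + 1/8*a_S3 + 1/8*a_S4

Substituting a_S0 = 1 and a_S4 = 0, rearrange to (I - Q) a = r where r[i] = P(i -> S0):
  [13/16, -1/16, -1/4] . (a_S1, a_S2, a_S3) = 3/8
  [-1/16, 1/2, -3/16] . (a_S1, a_S2, a_S3) = 3/16
  [-9/16, -3/16, 7/8] . (a_S1, a_S2, a_S3) = 0

Solving yields:
  a_S1 = 348/499
  a_S2 = 342/499
  a_S3 = 297/499

Starting state is S3, so the absorption probability is a_S3 = 297/499.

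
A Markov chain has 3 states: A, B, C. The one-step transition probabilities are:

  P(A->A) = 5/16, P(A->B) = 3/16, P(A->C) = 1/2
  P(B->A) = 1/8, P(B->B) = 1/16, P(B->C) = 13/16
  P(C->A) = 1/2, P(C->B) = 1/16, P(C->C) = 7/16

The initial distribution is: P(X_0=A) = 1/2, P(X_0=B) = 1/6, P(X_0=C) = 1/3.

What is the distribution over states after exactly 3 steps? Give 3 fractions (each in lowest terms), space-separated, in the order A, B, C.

Answer: 3175/8192 455/4096 4107/8192

Derivation:
Propagating the distribution step by step (d_{t+1} = d_t * P):
d_0 = (A=1/2, B=1/6, C=1/3)
  d_1[A] = 1/2*5/16 + 1/6*1/8 + 1/3*1/2 = 11/32
  d_1[B] = 1/2*3/16 + 1/6*1/16 + 1/3*1/16 = 1/8
  d_1[C] = 1/2*1/2 + 1/6*13/16 + 1/3*7/16 = 17/32
d_1 = (A=11/32, B=1/8, C=17/32)
  d_2[A] = 11/32*5/16 + 1/8*1/8 + 17/32*1/2 = 199/512
  d_2[B] = 11/32*3/16 + 1/8*1/16 + 17/32*1/16 = 27/256
  d_2[C] = 11/32*1/2 + 1/8*13/16 + 17/32*7/16 = 259/512
d_2 = (A=199/512, B=27/256, C=259/512)
  d_3[A] = 199/512*5/16 + 27/256*1/8 + 259/512*1/2 = 3175/8192
  d_3[B] = 199/512*3/16 + 27/256*1/16 + 259/512*1/16 = 455/4096
  d_3[C] = 199/512*1/2 + 27/256*13/16 + 259/512*7/16 = 4107/8192
d_3 = (A=3175/8192, B=455/4096, C=4107/8192)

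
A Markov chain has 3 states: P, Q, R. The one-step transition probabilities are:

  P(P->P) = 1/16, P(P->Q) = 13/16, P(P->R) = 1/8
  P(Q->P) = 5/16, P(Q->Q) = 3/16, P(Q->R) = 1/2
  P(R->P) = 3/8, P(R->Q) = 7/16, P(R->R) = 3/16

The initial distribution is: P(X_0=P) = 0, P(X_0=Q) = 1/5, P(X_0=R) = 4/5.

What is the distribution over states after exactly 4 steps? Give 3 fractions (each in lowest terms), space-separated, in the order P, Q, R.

Propagating the distribution step by step (d_{t+1} = d_t * P):
d_0 = (P=0, Q=1/5, R=4/5)
  d_1[P] = 0*1/16 + 1/5*5/16 + 4/5*3/8 = 29/80
  d_1[Q] = 0*13/16 + 1/5*3/16 + 4/5*7/16 = 31/80
  d_1[R] = 0*1/8 + 1/5*1/2 + 4/5*3/16 = 1/4
d_1 = (P=29/80, Q=31/80, R=1/4)
  d_2[P] = 29/80*1/16 + 31/80*5/16 + 1/4*3/8 = 19/80
  d_2[Q] = 29/80*13/16 + 31/80*3/16 + 1/4*7/16 = 61/128
  d_2[R] = 29/80*1/8 + 31/80*1/2 + 1/4*3/16 = 183/640
d_2 = (P=19/80, Q=61/128, R=183/640)
  d_3[P] = 19/80*1/16 + 61/128*5/16 + 183/640*3/8 = 555/2048
  d_3[Q] = 19/80*13/16 + 61/128*3/16 + 183/640*7/16 = 1043/2560
  d_3[R] = 19/80*1/8 + 61/128*1/2 + 183/640*3/16 = 3293/10240
d_3 = (P=555/2048, Q=1043/2560, R=3293/10240)
  d_4[P] = 555/2048*1/16 + 1043/2560*5/16 + 3293/10240*3/8 = 43393/163840
  d_4[Q] = 555/2048*13/16 + 1043/2560*3/16 + 3293/10240*7/16 = 35821/81920
  d_4[R] = 555/2048*1/8 + 1043/2560*1/2 + 3293/10240*3/16 = 9761/32768
d_4 = (P=43393/163840, Q=35821/81920, R=9761/32768)

Answer: 43393/163840 35821/81920 9761/32768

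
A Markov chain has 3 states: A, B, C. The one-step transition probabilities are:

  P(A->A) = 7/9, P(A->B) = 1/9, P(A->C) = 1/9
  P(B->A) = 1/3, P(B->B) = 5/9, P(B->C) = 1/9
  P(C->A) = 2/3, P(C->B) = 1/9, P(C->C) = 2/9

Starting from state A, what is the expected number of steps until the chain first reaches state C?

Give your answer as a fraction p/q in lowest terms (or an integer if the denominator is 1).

Let h_i = expected steps to first reach C from state i.
Boundary: h_C = 0.
First-step equations for the other states:
  h_A = 1 + 7/9*h_A + 1/9*h_B + 1/9*h_C
  h_B = 1 + 1/3*h_A + 5/9*h_B + 1/9*h_C

Substituting h_C = 0 and rearranging gives the linear system (I - Q) h = 1:
  [2/9, -1/9] . (h_A, h_B) = 1
  [-1/3, 4/9] . (h_A, h_B) = 1

Solving yields:
  h_A = 9
  h_B = 9

Starting state is A, so the expected hitting time is h_A = 9.

Answer: 9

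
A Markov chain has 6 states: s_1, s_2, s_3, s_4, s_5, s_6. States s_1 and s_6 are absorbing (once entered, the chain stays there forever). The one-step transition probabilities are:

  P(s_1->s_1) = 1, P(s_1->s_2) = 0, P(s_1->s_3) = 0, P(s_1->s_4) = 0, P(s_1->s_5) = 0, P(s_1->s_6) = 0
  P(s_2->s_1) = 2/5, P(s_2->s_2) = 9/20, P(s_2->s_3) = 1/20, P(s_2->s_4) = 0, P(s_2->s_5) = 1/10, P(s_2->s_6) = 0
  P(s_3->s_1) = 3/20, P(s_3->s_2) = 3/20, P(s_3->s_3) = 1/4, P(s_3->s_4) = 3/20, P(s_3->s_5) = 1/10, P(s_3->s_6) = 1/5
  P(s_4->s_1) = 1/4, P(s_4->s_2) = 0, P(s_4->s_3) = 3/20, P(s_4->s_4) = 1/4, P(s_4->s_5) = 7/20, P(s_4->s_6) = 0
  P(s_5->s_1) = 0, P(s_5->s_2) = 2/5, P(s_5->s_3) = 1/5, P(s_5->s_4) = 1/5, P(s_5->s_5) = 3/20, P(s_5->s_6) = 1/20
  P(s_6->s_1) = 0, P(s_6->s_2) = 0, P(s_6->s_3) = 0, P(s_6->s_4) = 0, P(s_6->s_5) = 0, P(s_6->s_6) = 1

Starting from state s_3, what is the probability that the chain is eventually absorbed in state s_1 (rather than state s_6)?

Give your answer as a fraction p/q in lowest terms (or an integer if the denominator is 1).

Let a_i = P(absorbed in s_1 | start in state i).
Boundary conditions: a_s_1 = 1, a_s_6 = 0.
For each transient state i, a_i = sum_j P(i->j) * a_j:
  a_s_2 = 2/5*a_s_1 + 9/20*a_s_2 + 1/20*a_s_3 + 0*a_s_4 + 1/10*a_s_5 + 0*a_s_6
  a_s_3 = 3/20*a_s_1 + 3/20*a_s_2 + 1/4*a_s_3 + 3/20*a_s_4 + 1/10*a_s_5 + 1/5*a_s_6
  a_s_4 = 1/4*a_s_1 + 0*a_s_2 + 3/20*a_s_3 + 1/4*a_s_4 + 7/20*a_s_5 + 0*a_s_6
  a_s_5 = 0*a_s_1 + 2/5*a_s_2 + 1/5*a_s_3 + 1/5*a_s_4 + 3/20*a_s_5 + 1/20*a_s_6

Substituting a_s_1 = 1 and a_s_6 = 0, rearrange to (I - Q) a = r where r[i] = P(i -> s_1):
  [11/20, -1/20, 0, -1/10] . (a_s_2, a_s_3, a_s_4, a_s_5) = 2/5
  [-3/20, 3/4, -3/20, -1/10] . (a_s_2, a_s_3, a_s_4, a_s_5) = 3/20
  [0, -3/20, 3/4, -7/20] . (a_s_2, a_s_3, a_s_4, a_s_5) = 1/4
  [-2/5, -1/5, -1/5, 17/20] . (a_s_2, a_s_3, a_s_4, a_s_5) = 0

Solving yields:
  a_s_2 = 3760/4041
  a_s_3 = 18608/28287
  a_s_4 = 23561/28287
  a_s_5 = 7436/9429

Starting state is s_3, so the absorption probability is a_s_3 = 18608/28287.

Answer: 18608/28287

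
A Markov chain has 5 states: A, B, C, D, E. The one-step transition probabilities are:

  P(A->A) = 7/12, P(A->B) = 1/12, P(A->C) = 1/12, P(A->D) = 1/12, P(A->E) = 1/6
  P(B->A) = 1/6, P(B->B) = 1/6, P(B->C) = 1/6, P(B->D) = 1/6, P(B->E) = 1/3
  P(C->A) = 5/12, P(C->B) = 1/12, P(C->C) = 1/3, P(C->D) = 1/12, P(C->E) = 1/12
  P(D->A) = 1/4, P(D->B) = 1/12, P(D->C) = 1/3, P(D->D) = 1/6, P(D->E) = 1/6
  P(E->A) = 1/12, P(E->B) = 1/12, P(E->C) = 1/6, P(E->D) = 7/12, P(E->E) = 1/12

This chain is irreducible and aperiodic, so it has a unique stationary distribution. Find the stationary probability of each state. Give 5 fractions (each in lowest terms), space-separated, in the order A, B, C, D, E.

The stationary distribution satisfies pi = pi * P, i.e.:
  pi_A = 7/12*pi_A + 1/6*pi_B + 5/12*pi_C + 1/4*pi_D + 1/12*pi_E
  pi_B = 1/12*pi_A + 1/6*pi_B + 1/12*pi_C + 1/12*pi_D + 1/12*pi_E
  pi_C = 1/12*pi_A + 1/6*pi_B + 1/3*pi_C + 1/3*pi_D + 1/6*pi_E
  pi_D = 1/12*pi_A + 1/6*pi_B + 1/12*pi_C + 1/6*pi_D + 7/12*pi_E
  pi_E = 1/6*pi_A + 1/3*pi_B + 1/12*pi_C + 1/6*pi_D + 1/12*pi_E
with normalization: pi_A + pi_B + pi_C + pi_D + pi_E = 1.

Using the first 4 balance equations plus normalization, the linear system A*pi = b is:
  [-5/12, 1/6, 5/12, 1/4, 1/12] . pi = 0
  [1/12, -5/6, 1/12, 1/12, 1/12] . pi = 0
  [1/12, 1/6, -2/3, 1/3, 1/6] . pi = 0
  [1/12, 1/6, 1/12, -5/6, 7/12] . pi = 0
  [1, 1, 1, 1, 1] . pi = 1

Solving yields:
  pi_A = 194/517
  pi_B = 1/11
  pi_C = 720/3619
  pi_D = 60/329
  pi_E = 552/3619

Verification (pi * P):
  194/517*7/12 + 1/11*1/6 + 720/3619*5/12 + 60/329*1/4 + 552/3619*1/12 = 194/517 = pi_A  (ok)
  194/517*1/12 + 1/11*1/6 + 720/3619*1/12 + 60/329*1/12 + 552/3619*1/12 = 1/11 = pi_B  (ok)
  194/517*1/12 + 1/11*1/6 + 720/3619*1/3 + 60/329*1/3 + 552/3619*1/6 = 720/3619 = pi_C  (ok)
  194/517*1/12 + 1/11*1/6 + 720/3619*1/12 + 60/329*1/6 + 552/3619*7/12 = 60/329 = pi_D  (ok)
  194/517*1/6 + 1/11*1/3 + 720/3619*1/12 + 60/329*1/6 + 552/3619*1/12 = 552/3619 = pi_E  (ok)

Answer: 194/517 1/11 720/3619 60/329 552/3619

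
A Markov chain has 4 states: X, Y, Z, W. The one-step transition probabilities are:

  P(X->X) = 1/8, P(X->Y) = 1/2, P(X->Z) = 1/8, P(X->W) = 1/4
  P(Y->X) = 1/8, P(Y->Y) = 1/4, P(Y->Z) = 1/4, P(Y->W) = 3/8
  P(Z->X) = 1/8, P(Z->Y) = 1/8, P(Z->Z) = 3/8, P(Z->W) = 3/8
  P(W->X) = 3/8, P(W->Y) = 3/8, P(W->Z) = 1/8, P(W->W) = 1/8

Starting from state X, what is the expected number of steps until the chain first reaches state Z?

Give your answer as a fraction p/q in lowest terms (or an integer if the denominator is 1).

Let h_i = expected steps to first reach Z from state i.
Boundary: h_Z = 0.
First-step equations for the other states:
  h_X = 1 + 1/8*h_X + 1/2*h_Y + 1/8*h_Z + 1/4*h_W
  h_Y = 1 + 1/8*h_X + 1/4*h_Y + 1/4*h_Z + 3/8*h_W
  h_W = 1 + 3/8*h_X + 3/8*h_Y + 1/8*h_Z + 1/8*h_W

Substituting h_Z = 0 and rearranging gives the linear system (I - Q) h = 1:
  [7/8, -1/2, -1/4] . (h_X, h_Y, h_W) = 1
  [-1/8, 3/4, -3/8] . (h_X, h_Y, h_W) = 1
  [-3/8, -3/8, 7/8] . (h_X, h_Y, h_W) = 1

Solving yields:
  h_X = 728/125
  h_Y = 656/125
  h_W = 736/125

Starting state is X, so the expected hitting time is h_X = 728/125.

Answer: 728/125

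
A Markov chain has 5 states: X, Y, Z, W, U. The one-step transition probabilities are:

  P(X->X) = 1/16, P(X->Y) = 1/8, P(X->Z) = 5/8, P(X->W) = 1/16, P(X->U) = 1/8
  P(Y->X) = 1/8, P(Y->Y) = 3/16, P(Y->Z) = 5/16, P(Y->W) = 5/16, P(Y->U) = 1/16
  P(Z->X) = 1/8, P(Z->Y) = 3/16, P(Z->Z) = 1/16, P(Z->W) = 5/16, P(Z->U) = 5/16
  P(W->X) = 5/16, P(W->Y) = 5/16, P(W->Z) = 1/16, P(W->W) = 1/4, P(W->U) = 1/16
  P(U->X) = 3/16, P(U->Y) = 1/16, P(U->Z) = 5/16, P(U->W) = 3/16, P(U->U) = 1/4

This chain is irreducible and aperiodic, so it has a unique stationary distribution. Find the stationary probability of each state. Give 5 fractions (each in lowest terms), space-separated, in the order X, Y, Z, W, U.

Answer: 3259/19303 7167/38606 9467/38606 4535/19303 3192/19303

Derivation:
The stationary distribution satisfies pi = pi * P, i.e.:
  pi_X = 1/16*pi_X + 1/8*pi_Y + 1/8*pi_Z + 5/16*pi_W + 3/16*pi_U
  pi_Y = 1/8*pi_X + 3/16*pi_Y + 3/16*pi_Z + 5/16*pi_W + 1/16*pi_U
  pi_Z = 5/8*pi_X + 5/16*pi_Y + 1/16*pi_Z + 1/16*pi_W + 5/16*pi_U
  pi_W = 1/16*pi_X + 5/16*pi_Y + 5/16*pi_Z + 1/4*pi_W + 3/16*pi_U
  pi_U = 1/8*pi_X + 1/16*pi_Y + 5/16*pi_Z + 1/16*pi_W + 1/4*pi_U
with normalization: pi_X + pi_Y + pi_Z + pi_W + pi_U = 1.

Using the first 4 balance equations plus normalization, the linear system A*pi = b is:
  [-15/16, 1/8, 1/8, 5/16, 3/16] . pi = 0
  [1/8, -13/16, 3/16, 5/16, 1/16] . pi = 0
  [5/8, 5/16, -15/16, 1/16, 5/16] . pi = 0
  [1/16, 5/16, 5/16, -3/4, 3/16] . pi = 0
  [1, 1, 1, 1, 1] . pi = 1

Solving yields:
  pi_X = 3259/19303
  pi_Y = 7167/38606
  pi_Z = 9467/38606
  pi_W = 4535/19303
  pi_U = 3192/19303

Verification (pi * P):
  3259/19303*1/16 + 7167/38606*1/8 + 9467/38606*1/8 + 4535/19303*5/16 + 3192/19303*3/16 = 3259/19303 = pi_X  (ok)
  3259/19303*1/8 + 7167/38606*3/16 + 9467/38606*3/16 + 4535/19303*5/16 + 3192/19303*1/16 = 7167/38606 = pi_Y  (ok)
  3259/19303*5/8 + 7167/38606*5/16 + 9467/38606*1/16 + 4535/19303*1/16 + 3192/19303*5/16 = 9467/38606 = pi_Z  (ok)
  3259/19303*1/16 + 7167/38606*5/16 + 9467/38606*5/16 + 4535/19303*1/4 + 3192/19303*3/16 = 4535/19303 = pi_W  (ok)
  3259/19303*1/8 + 7167/38606*1/16 + 9467/38606*5/16 + 4535/19303*1/16 + 3192/19303*1/4 = 3192/19303 = pi_U  (ok)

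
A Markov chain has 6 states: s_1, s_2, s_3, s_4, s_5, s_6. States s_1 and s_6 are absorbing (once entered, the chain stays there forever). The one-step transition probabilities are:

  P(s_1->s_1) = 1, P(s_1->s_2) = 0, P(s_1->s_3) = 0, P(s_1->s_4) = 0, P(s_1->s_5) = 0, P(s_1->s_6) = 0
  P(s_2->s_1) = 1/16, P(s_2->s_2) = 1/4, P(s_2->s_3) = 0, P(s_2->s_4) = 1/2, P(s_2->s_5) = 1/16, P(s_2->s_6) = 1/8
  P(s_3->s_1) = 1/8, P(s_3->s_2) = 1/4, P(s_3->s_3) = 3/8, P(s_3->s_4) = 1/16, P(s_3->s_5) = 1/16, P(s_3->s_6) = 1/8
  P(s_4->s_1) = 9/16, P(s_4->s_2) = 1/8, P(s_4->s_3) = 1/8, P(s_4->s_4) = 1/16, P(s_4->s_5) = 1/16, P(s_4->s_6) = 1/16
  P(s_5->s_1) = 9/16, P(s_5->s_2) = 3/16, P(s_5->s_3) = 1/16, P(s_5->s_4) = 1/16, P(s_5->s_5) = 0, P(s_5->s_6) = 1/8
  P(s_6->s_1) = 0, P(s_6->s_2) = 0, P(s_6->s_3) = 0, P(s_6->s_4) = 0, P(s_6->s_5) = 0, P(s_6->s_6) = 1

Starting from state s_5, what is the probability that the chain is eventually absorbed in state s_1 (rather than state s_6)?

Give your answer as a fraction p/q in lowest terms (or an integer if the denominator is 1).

Answer: 9305/11829

Derivation:
Let a_i = P(absorbed in s_1 | start in state i).
Boundary conditions: a_s_1 = 1, a_s_6 = 0.
For each transient state i, a_i = sum_j P(i->j) * a_j:
  a_s_2 = 1/16*a_s_1 + 1/4*a_s_2 + 0*a_s_3 + 1/2*a_s_4 + 1/16*a_s_5 + 1/8*a_s_6
  a_s_3 = 1/8*a_s_1 + 1/4*a_s_2 + 3/8*a_s_3 + 1/16*a_s_4 + 1/16*a_s_5 + 1/8*a_s_6
  a_s_4 = 9/16*a_s_1 + 1/8*a_s_2 + 1/8*a_s_3 + 1/16*a_s_4 + 1/16*a_s_5 + 1/16*a_s_6
  a_s_5 = 9/16*a_s_1 + 3/16*a_s_2 + 1/16*a_s_3 + 1/16*a_s_4 + 0*a_s_5 + 1/8*a_s_6

Substituting a_s_1 = 1 and a_s_6 = 0, rearrange to (I - Q) a = r where r[i] = P(i -> s_1):
  [3/4, 0, -1/2, -1/16] . (a_s_2, a_s_3, a_s_4, a_s_5) = 1/16
  [-1/4, 5/8, -1/16, -1/16] . (a_s_2, a_s_3, a_s_4, a_s_5) = 1/8
  [-1/8, -1/8, 15/16, -1/16] . (a_s_2, a_s_3, a_s_4, a_s_5) = 9/16
  [-3/16, -1/16, -1/16, 1] . (a_s_2, a_s_3, a_s_4, a_s_5) = 9/16

Solving yields:
  a_s_2 = 16645/23658
  a_s_3 = 5073/7886
  a_s_4 = 9842/11829
  a_s_5 = 9305/11829

Starting state is s_5, so the absorption probability is a_s_5 = 9305/11829.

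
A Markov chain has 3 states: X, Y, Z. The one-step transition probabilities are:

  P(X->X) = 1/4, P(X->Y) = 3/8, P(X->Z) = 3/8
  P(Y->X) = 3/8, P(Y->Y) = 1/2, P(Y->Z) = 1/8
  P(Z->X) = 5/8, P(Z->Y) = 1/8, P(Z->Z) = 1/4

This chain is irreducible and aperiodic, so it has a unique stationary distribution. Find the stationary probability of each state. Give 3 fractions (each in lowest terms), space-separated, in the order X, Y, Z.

The stationary distribution satisfies pi = pi * P, i.e.:
  pi_X = 1/4*pi_X + 3/8*pi_Y + 5/8*pi_Z
  pi_Y = 3/8*pi_X + 1/2*pi_Y + 1/8*pi_Z
  pi_Z = 3/8*pi_X + 1/8*pi_Y + 1/4*pi_Z
with normalization: pi_X + pi_Y + pi_Z = 1.

Using the first 2 balance equations plus normalization, the linear system A*pi = b is:
  [-3/4, 3/8, 5/8] . pi = 0
  [3/8, -1/2, 1/8] . pi = 0
  [1, 1, 1] . pi = 1

Solving yields:
  pi_X = 23/59
  pi_Y = 21/59
  pi_Z = 15/59

Verification (pi * P):
  23/59*1/4 + 21/59*3/8 + 15/59*5/8 = 23/59 = pi_X  (ok)
  23/59*3/8 + 21/59*1/2 + 15/59*1/8 = 21/59 = pi_Y  (ok)
  23/59*3/8 + 21/59*1/8 + 15/59*1/4 = 15/59 = pi_Z  (ok)

Answer: 23/59 21/59 15/59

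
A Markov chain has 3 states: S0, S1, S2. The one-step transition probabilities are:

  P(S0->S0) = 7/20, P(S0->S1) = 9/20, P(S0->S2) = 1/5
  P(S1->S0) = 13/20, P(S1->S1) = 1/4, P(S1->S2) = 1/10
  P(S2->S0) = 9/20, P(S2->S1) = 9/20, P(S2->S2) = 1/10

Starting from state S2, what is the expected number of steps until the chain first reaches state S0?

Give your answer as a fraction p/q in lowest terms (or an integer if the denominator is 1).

Answer: 40/21

Derivation:
Let h_i = expected steps to first reach S0 from state i.
Boundary: h_S0 = 0.
First-step equations for the other states:
  h_S1 = 1 + 13/20*h_S0 + 1/4*h_S1 + 1/10*h_S2
  h_S2 = 1 + 9/20*h_S0 + 9/20*h_S1 + 1/10*h_S2

Substituting h_S0 = 0 and rearranging gives the linear system (I - Q) h = 1:
  [3/4, -1/10] . (h_S1, h_S2) = 1
  [-9/20, 9/10] . (h_S1, h_S2) = 1

Solving yields:
  h_S1 = 100/63
  h_S2 = 40/21

Starting state is S2, so the expected hitting time is h_S2 = 40/21.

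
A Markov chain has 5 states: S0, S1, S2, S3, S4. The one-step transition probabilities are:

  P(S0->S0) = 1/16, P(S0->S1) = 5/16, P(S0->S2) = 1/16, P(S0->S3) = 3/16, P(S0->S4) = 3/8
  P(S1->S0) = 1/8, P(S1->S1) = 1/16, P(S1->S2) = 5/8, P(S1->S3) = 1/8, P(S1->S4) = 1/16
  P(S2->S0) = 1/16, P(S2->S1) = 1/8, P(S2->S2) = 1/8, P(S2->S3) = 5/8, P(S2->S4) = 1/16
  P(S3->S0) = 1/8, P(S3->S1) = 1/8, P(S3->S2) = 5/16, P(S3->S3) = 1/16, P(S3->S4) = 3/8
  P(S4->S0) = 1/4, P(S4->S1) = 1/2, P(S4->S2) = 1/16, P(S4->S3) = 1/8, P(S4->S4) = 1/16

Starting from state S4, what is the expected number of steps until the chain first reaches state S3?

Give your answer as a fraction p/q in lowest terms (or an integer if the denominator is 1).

Let h_i = expected steps to first reach S3 from state i.
Boundary: h_S3 = 0.
First-step equations for the other states:
  h_S0 = 1 + 1/16*h_S0 + 5/16*h_S1 + 1/16*h_S2 + 3/16*h_S3 + 3/8*h_S4
  h_S1 = 1 + 1/8*h_S0 + 1/16*h_S1 + 5/8*h_S2 + 1/8*h_S3 + 1/16*h_S4
  h_S2 = 1 + 1/16*h_S0 + 1/8*h_S1 + 1/8*h_S2 + 5/8*h_S3 + 1/16*h_S4
  h_S4 = 1 + 1/4*h_S0 + 1/2*h_S1 + 1/16*h_S2 + 1/8*h_S3 + 1/16*h_S4

Substituting h_S3 = 0 and rearranging gives the linear system (I - Q) h = 1:
  [15/16, -5/16, -1/16, -3/8] . (h_S0, h_S1, h_S2, h_S4) = 1
  [-1/8, 15/16, -5/8, -1/16] . (h_S0, h_S1, h_S2, h_S4) = 1
  [-1/16, -1/8, 7/8, -1/16] . (h_S0, h_S1, h_S2, h_S4) = 1
  [-1/4, -1/2, -1/16, 15/16] . (h_S0, h_S1, h_S2, h_S4) = 1

Solving yields:
  h_S0 = 115632/29431
  h_S1 = 5136/1549
  h_S2 = 64304/29431
  h_S4 = 6240/1549

Starting state is S4, so the expected hitting time is h_S4 = 6240/1549.

Answer: 6240/1549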